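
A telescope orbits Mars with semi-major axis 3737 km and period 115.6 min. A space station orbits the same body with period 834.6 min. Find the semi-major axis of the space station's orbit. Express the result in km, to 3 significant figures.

a₂ ≈ 14000 km

Kepler's third law: a³ ∝ T², so a₂ = a₁ (T₂/T₁)^(2/3).
T₂/T₁ = 7.220, (T₂/T₁)^(2/3) = 3.735.
a₂ = 3737 × 3.735 = 13960 km.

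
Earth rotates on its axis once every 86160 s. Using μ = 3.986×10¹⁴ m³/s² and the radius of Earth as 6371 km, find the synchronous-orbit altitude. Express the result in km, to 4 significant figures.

h_sync ≈ 35790 km

A synchronous orbit has period T, so by Kepler's third law a = (μT²/4π²)^(1/3).
μT²/4π² = 3.986×10¹⁴ × (8.616×10⁴)² / 39.48 = 7.495×10²² m³.
a = 4.216×10⁷ m = 42163 km.
Altitude h = a − R = 42163 − 6371 = 35792 km.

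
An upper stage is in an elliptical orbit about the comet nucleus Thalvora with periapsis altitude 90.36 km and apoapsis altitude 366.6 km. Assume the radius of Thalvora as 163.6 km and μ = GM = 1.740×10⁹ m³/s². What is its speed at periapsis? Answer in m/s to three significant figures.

v ≈ 96.3 m/s

r_p = 163.6 + 90.36 = 253.96 km = 2.5396×10⁵ m.
r_a = 163.6 + 366.6 = 530.20 km = 5.3020×10⁵ m.
Semi-major axis a = (r_p + r_a)/2 = 392.08 km = 3.921×10⁵ m.
Vis-viva: v² = μ(2/r − 1/a) = 1.740×10⁹ × (7.875×10⁻⁶ − 2.550×10⁻⁶) = 9.265×10³ m²/s².
v = 96.26 m/s.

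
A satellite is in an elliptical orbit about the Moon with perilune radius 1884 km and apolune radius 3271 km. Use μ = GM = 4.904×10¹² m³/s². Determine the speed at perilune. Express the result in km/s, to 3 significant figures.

Semi-major axis a = (r_p + r_a)/2 = 2577.5 km = 2.578×10⁶ m.
Vis-viva: v² = μ(2/r − 1/a) = 4.904×10¹² × (1.062×10⁻⁶ − 3.880×10⁻⁷) = 3.303×10⁶ m²/s².
v = 1818 m/s = 1.818 km/s.

v ≈ 1.82 km/s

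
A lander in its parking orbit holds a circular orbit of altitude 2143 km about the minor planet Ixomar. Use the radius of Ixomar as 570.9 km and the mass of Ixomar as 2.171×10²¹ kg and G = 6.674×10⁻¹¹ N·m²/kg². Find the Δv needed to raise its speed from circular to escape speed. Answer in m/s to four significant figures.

Δv ≈ 95.71 m/s

μ = GM = 6.674×10⁻¹¹ × 2.171×10²¹ = 1.449×10¹¹ m³/s².
r = 570.9 + 2143 = 2713.9 km = 2.7139×10⁶ m.
Circular speed v_c = √(μ/r) = 231.1 m/s.
Escape speed v_esc = √(2μ/r) = √2 × v_c = 326.8 m/s.
Δv = v_esc − v_c = 95.71 m/s.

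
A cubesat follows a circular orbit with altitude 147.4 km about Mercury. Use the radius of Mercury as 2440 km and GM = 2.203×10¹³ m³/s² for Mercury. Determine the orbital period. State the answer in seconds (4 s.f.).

r = 2440 + 147.4 = 2587.4 km = 2.5874×10⁶ m.
Kepler's third law: T = 2π√(r³/μ) = 2π√((2.587×10⁶)³ / 2.203×10¹³).
r³/μ = 7.863×10⁵ s², so T = 2π × 8.867×10² = 5.571×10³ s.

T ≈ 5571 seconds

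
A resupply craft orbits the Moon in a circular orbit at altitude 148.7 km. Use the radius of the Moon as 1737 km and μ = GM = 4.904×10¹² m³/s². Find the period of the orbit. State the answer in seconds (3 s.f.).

r = 1737 + 148.7 = 1885.7 km = 1.8857×10⁶ m.
Kepler's third law: T = 2π√(r³/μ) = 2π√((1.886×10⁶)³ / 4.904×10¹²).
r³/μ = 1.367×10⁶ s², so T = 2π × 1.169×10³ = 7.347×10³ s.

T ≈ 7350 seconds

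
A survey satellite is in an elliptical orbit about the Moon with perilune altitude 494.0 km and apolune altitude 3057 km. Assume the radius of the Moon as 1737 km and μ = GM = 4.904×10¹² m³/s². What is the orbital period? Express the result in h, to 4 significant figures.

r_p = 1737 + 494.0 = 2231.0 km = 2.2310×10⁶ m.
r_a = 1737 + 3057 = 4794.0 km = 4.7940×10⁶ m.
Semi-major axis a = (r_p + r_a)/2 = (2231.0 + 4794.0)/2 = 3512.5 km = 3.512×10⁶ m.
By Kepler's third law T = 2π√(a³/μ) = 2π × 2.973×10³ = 1.868×10⁴ s.
= 5.188 h.

T ≈ 5.188 h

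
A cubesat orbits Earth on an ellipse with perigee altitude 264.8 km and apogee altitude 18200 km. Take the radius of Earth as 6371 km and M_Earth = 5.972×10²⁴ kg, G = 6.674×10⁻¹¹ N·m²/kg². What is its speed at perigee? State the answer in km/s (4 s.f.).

μ = GM = 6.674×10⁻¹¹ × 5.972×10²⁴ = 3.986×10¹⁴ m³/s².
r_p = 6371 + 264.8 = 6635.8 km = 6.6358×10⁶ m.
r_a = 6371 + 18200 = 24571 km = 2.4571×10⁷ m.
Semi-major axis a = (r_p + r_a)/2 = 15603 km = 1.560×10⁷ m.
Vis-viva: v² = μ(2/r − 1/a) = 3.986×10¹⁴ × (3.014×10⁻⁷ − 6.409×10⁻⁸) = 9.458×10⁷ m²/s².
v = 9725 m/s = 9.725 km/s.

v ≈ 9.725 km/s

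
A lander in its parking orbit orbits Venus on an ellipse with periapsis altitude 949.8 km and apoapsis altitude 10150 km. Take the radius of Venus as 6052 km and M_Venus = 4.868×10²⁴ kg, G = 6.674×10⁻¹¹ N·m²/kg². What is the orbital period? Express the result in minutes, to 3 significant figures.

μ = GM = 6.674×10⁻¹¹ × 4.868×10²⁴ = 3.249×10¹⁴ m³/s².
r_p = 6052 + 949.8 = 7001.8 km = 7.0018×10⁶ m.
r_a = 6052 + 10150 = 16202 km = 1.6202×10⁷ m.
Semi-major axis a = (r_p + r_a)/2 = (7001.8 + 16202)/2 = 11602 km = 1.160×10⁷ m.
By Kepler's third law T = 2π√(a³/μ) = 2π × 2.192×10³ = 1.378×10⁴ s.
= 229.6 minutes.

T ≈ 230 minutes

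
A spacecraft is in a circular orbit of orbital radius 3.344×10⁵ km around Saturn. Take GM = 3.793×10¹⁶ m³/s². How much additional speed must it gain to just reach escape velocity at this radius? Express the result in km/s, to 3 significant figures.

r = 3.344×10⁵ km = 3.344×10⁸ m.
Circular speed v_c = √(μ/r) = 10650 m/s.
Escape speed v_esc = √(2μ/r) = √2 × v_c = 15060 m/s.
Δv = v_esc − v_c = 4411 m/s = 4.411 km/s.

Δv ≈ 4.41 km/s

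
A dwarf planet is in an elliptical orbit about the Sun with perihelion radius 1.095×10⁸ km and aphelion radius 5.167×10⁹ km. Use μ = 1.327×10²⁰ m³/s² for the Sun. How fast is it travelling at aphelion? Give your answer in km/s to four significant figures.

Semi-major axis a = (r_p + r_a)/2 = 2.6382×10⁹ km = 2.638×10¹² m.
Vis-viva: v² = μ(2/r − 1/a) = 1.327×10²⁰ × (3.871×10⁻¹³ − 3.790×10⁻¹³) = 1.066×10⁶ m²/s².
v = 1032 m/s = 1.032 km/s.

v ≈ 1.032 km/s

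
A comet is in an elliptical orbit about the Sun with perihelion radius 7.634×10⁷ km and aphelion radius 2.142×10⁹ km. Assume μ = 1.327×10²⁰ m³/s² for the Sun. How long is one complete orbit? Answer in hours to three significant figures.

Semi-major axis a = (r_p + r_a)/2 = (7.6340×10⁷ + 2.1420×10⁹)/2 = 1.1092×10⁹ km = 1.109×10¹² m.
By Kepler's third law T = 2π√(a³/μ) = 2π × 1.014×10⁸ = 6.371×10⁸ s.
= 1.770×10⁵ hours.

T ≈ 177000 hours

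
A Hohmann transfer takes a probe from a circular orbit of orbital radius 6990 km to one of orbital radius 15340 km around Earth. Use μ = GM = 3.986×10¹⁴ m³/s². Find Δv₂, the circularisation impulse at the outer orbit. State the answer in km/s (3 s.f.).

r₁ = 6990 km = 6.990×10⁶ m.
r₂ = 15340 km = 1.534×10⁷ m.
Transfer ellipse a_t = (r₁ + r₂)/2 = 1.116×10⁷ m.
At r₁: circular v_c1 = √(μ/r₁) = 7551 m/s; transfer-perigee v_p = √[μ(2/r₁ − 1/a_t)] = 8851 m/s.
At r₂: circular v_c2 = √(μ/r₂) = 5097 m/s; transfer-apogee v_a = √[μ(2/r₂ − 1/a_t)] = 4033 m/s.
Δv₂ = v_c2 − v_a = 1064 m/s.
= 1.064 km/s.

Δv ≈ 1.06 km/s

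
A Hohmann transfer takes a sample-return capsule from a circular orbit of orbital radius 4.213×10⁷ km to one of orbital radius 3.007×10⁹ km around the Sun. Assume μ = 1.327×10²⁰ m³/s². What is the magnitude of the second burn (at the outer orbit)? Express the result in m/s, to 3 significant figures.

r₁ = 4.213×10⁷ km = 4.213×10¹⁰ m.
r₂ = 3.007×10⁹ km = 3.007×10¹² m.
Transfer ellipse a_t = (r₁ + r₂)/2 = 1.525×10¹² m.
At r₁: circular v_c1 = √(μ/r₁) = 56120 m/s; transfer-perihelion v_p = √[μ(2/r₁ − 1/a_t)] = 78820 m/s.
At r₂: circular v_c2 = √(μ/r₂) = 6643 m/s; transfer-aphelion v_a = √[μ(2/r₂ − 1/a_t)] = 1104 m/s.
Δv₂ = v_c2 − v_a = 5539 m/s.

Δv ≈ 5540 m/s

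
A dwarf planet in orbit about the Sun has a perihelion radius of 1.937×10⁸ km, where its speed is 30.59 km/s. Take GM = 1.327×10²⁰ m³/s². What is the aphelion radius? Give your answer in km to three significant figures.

aphelion radius ≈ 4.17×10⁸ km

r_p = 1.937×10¹¹ m.
Specific energy ε = v²/2 − μ/r = -2.172×10⁸ J/kg, so a = −μ/(2ε) = 3.055×10¹¹ m.
The apsides satisfy r_p + r_a = 2a, so the aphelion radius is 2a − r_p = 4.172×10¹¹ m = 4.1724×10⁸ km.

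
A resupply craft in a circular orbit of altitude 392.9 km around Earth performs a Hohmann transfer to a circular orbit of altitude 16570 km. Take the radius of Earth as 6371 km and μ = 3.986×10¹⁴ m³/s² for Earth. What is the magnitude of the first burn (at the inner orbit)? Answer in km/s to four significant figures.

r₁ = 6371 + 392.9 = 6763.9 km = 6.7639×10⁶ m.
r₂ = 6371 + 16570 = 22941 km = 2.2941×10⁷ m.
Transfer ellipse a_t = (r₁ + r₂)/2 = 1.485×10⁷ m.
At r₁: circular v_c1 = √(μ/r₁) = 7677 m/s; transfer-perigee v_p = √[μ(2/r₁ − 1/a_t)] = 9541 m/s.
Δv₁ = v_p − v_c1 = 1864 m/s.
= 1.864 km/s.

Δv ≈ 1.864 km/s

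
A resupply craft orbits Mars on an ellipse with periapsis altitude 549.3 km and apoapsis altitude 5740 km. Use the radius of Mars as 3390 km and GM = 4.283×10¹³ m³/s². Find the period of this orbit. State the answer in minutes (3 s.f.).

T ≈ 267 minutes

r_p = 3390 + 549.3 = 3939.3 km = 3.9393×10⁶ m.
r_a = 3390 + 5740 = 9130.0 km = 9.1300×10⁶ m.
Semi-major axis a = (r_p + r_a)/2 = (3939.3 + 9130.0)/2 = 6534.6 km = 6.535×10⁶ m.
By Kepler's third law T = 2π√(a³/μ) = 2π × 2.552×10³ = 1.604×10⁴ s.
= 267.3 minutes.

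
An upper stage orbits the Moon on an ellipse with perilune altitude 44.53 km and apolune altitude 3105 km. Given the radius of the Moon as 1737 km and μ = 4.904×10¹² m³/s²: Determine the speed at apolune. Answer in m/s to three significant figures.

r_p = 1737 + 44.53 = 1781.5 km = 1.7815×10⁶ m.
r_a = 1737 + 3105 = 4842.0 km = 4.8420×10⁶ m.
Semi-major axis a = (r_p + r_a)/2 = 3311.8 km = 3.312×10⁶ m.
Vis-viva: v² = μ(2/r − 1/a) = 4.904×10¹² × (4.131×10⁻⁷ − 3.020×10⁻⁷) = 5.448×10⁵ m²/s².
v = 738.1 m/s.

v ≈ 738 m/s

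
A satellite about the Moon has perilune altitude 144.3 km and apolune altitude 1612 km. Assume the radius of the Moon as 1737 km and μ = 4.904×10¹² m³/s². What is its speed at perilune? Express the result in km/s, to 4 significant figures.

r_p = 1737 + 144.3 = 1881.3 km = 1.8813×10⁶ m.
r_a = 1737 + 1612 = 3349.0 km = 3.3490×10⁶ m.
Semi-major axis a = (r_p + r_a)/2 = 2615.2 km = 2.615×10⁶ m.
Vis-viva: v² = μ(2/r − 1/a) = 4.904×10¹² × (1.063×10⁻⁶ − 3.824×10⁻⁷) = 3.338×10⁶ m²/s².
v = 1827 m/s = 1.827 km/s.

v ≈ 1.827 km/s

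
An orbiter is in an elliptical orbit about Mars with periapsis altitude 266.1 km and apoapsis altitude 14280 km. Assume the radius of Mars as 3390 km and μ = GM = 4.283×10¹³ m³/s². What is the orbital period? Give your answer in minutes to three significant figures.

r_p = 3390 + 266.1 = 3656.1 km = 3.6561×10⁶ m.
r_a = 3390 + 14280 = 17670 km = 1.7670×10⁷ m.
Semi-major axis a = (r_p + r_a)/2 = (3656.1 + 17670)/2 = 10663 km = 1.066×10⁷ m.
By Kepler's third law T = 2π√(a³/μ) = 2π × 5.320×10³ = 3.343×10⁴ s.
= 557.2 minutes.

T ≈ 557 minutes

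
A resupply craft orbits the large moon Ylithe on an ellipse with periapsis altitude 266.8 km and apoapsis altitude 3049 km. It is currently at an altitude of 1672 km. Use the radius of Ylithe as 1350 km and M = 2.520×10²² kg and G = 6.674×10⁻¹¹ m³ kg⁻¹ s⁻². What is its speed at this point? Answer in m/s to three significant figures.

v ≈ 744 m/s

μ = GM = 6.674×10⁻¹¹ × 2.520×10²² = 1.682×10¹² m³/s².
r_p = 1350 + 266.8 = 1616.8 km = 1.6168×10⁶ m.
r_a = 1350 + 3049 = 4399.0 km = 4.3990×10⁶ m.
r = 1350 + 1672 = 3022.0 km = 3.022×10⁶ m.
Semi-major axis a = (r_p + r_a)/2 = 3007.9 km = 3.008×10⁶ m.
Vis-viva: v² = μ(2/r − 1/a) = 1.682×10¹² × (6.618×10⁻⁷ − 3.325×10⁻⁷) = 5.539×10⁵ m²/s².
v = 744.3 m/s.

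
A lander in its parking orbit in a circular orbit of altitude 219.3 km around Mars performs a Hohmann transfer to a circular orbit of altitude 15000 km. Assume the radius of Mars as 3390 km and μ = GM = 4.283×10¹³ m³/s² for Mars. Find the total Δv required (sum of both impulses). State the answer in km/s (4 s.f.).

Δv_total ≈ 1.661 km/s

r₁ = 3390 + 219.3 = 3609.3 km = 3.6093×10⁶ m.
r₂ = 3390 + 15000 = 18390 km = 1.8390×10⁷ m.
Transfer ellipse a_t = (r₁ + r₂)/2 = 1.100×10⁷ m.
At r₁: circular v_c1 = √(μ/r₁) = 3445 m/s; transfer-periapsis v_p = √[μ(2/r₁ − 1/a_t)] = 4454 m/s.
Δv₁ = v_p − v_c1 = 1009 m/s.
At r₂: circular v_c2 = √(μ/r₂) = 1526 m/s; transfer-apoapsis v_a = √[μ(2/r₂ − 1/a_t)] = 874.2 m/s.
Δv₂ = v_c2 − v_a = 651.9 m/s.
Total Δv = Δv₁ + Δv₂ = 1661 m/s = 1.661 km/s.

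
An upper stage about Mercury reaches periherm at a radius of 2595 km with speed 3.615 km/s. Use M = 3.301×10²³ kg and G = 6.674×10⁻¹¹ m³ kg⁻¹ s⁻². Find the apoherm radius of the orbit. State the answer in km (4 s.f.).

μ = GM = 6.674×10⁻¹¹ × 3.301×10²³ = 2.203×10¹³ m³/s².
r_p = 2.595×10⁶ m.
Specific energy ε = v²/2 − μ/r = -1.956×10⁶ J/kg, so a = −μ/(2ε) = 5.633×10⁶ m.
The apsides satisfy r_p + r_a = 2a, so the apoherm radius is 2a − r_p = 8.670×10⁶ m = 8670.4 km.

apoherm radius ≈ 8670 km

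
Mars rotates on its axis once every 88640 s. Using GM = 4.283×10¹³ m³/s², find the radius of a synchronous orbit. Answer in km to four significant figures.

A synchronous orbit has period T, so by Kepler's third law a = (μT²/4π²)^(1/3).
μT²/4π² = 4.283×10¹³ × (8.864×10⁴)² / 39.48 = 8.524×10²¹ m³.
a = 2.043×10⁷ m = 20428 km.

r_sync ≈ 20430 km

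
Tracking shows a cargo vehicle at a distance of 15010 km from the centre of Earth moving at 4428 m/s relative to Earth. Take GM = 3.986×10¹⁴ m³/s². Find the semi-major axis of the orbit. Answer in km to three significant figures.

a ≈ 11900 km

r = 1.501×10⁷ m.
Specific orbital energy ε = v²/2 − μ/r = (4428)²/2 − 3.986×10¹⁴/1.501×10⁷ = -1.675×10⁷ J/kg.
Since ε = −μ/(2a), a = −μ/(2ε) = 1.190×10⁷ m = 11897 km.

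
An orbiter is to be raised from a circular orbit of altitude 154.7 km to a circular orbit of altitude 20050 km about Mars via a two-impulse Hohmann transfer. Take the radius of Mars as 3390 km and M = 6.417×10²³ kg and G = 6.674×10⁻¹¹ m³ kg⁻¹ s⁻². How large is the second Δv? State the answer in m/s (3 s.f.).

Δv ≈ 659 m/s

μ = GM = 6.674×10⁻¹¹ × 6.417×10²³ = 4.283×10¹³ m³/s².
r₁ = 3390 + 154.7 = 3544.7 km = 3.5447×10⁶ m.
r₂ = 3390 + 20050 = 23440 km = 2.3440×10⁷ m.
Transfer ellipse a_t = (r₁ + r₂)/2 = 1.349×10⁷ m.
At r₁: circular v_c1 = √(μ/r₁) = 3476 m/s; transfer-periapsis v_p = √[μ(2/r₁ − 1/a_t)] = 4581 m/s.
At r₂: circular v_c2 = √(μ/r₂) = 1352 m/s; transfer-apoapsis v_a = √[μ(2/r₂ − 1/a_t)] = 692.8 m/s.
Δv₂ = v_c2 − v_a = 658.9 m/s.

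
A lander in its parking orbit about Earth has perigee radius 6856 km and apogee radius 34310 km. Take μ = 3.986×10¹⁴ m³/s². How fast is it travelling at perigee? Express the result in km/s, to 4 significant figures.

Semi-major axis a = (r_p + r_a)/2 = 20583 km = 2.058×10⁷ m.
Vis-viva: v² = μ(2/r − 1/a) = 3.986×10¹⁴ × (2.917×10⁻⁷ − 4.858×10⁻⁸) = 9.691×10⁷ m²/s².
v = 9844 m/s = 9.844 km/s.

v ≈ 9.844 km/s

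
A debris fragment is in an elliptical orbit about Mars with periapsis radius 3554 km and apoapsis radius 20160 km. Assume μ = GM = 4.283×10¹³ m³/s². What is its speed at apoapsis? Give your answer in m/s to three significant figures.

v ≈ 798 m/s

Semi-major axis a = (r_p + r_a)/2 = 11857 km = 1.186×10⁷ m.
Vis-viva: v² = μ(2/r − 1/a) = 4.283×10¹³ × (9.921×10⁻⁸ − 8.434×10⁻⁸) = 6.368×10⁵ m²/s².
v = 798.0 m/s.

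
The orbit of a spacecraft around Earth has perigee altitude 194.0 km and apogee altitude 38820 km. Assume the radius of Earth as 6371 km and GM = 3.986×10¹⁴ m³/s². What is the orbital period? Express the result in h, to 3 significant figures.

r_p = 6371 + 194.0 = 6565.0 km = 6.5650×10⁶ m.
r_a = 6371 + 38820 = 45191 km = 4.5191×10⁷ m.
Semi-major axis a = (r_p + r_a)/2 = (6565.0 + 45191)/2 = 25878 km = 2.588×10⁷ m.
By Kepler's third law T = 2π√(a³/μ) = 2π × 6.594×10³ = 4.143×10⁴ s.
= 11.51 h.

T ≈ 11.5 h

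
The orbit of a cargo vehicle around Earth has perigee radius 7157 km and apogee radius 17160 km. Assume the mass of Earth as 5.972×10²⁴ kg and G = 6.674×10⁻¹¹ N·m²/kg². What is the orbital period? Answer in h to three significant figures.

T ≈ 3.71 h

μ = GM = 6.674×10⁻¹¹ × 5.972×10²⁴ = 3.986×10¹⁴ m³/s².
Semi-major axis a = (r_p + r_a)/2 = (7157.0 + 17160)/2 = 12158 km = 1.216×10⁷ m.
By Kepler's third law T = 2π√(a³/μ) = 2π × 2.124×10³ = 1.334×10⁴ s.
= 3.706 h.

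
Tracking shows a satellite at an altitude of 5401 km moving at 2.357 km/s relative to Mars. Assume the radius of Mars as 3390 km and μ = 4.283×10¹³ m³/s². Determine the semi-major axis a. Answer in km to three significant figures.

r = 3390 + 5401 = 8791.0 km = 8.791×10⁶ m.
Specific orbital energy ε = v²/2 − μ/r = (2357)²/2 − 4.283×10¹³/8.791×10⁶ = -2.094×10⁶ J/kg.
Since ε = −μ/(2a), a = −μ/(2ε) = 1.023×10⁷ m = 10225 km.

a ≈ 10200 km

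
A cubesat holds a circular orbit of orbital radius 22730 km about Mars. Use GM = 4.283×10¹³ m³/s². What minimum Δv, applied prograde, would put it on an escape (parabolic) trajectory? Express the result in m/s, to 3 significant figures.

Δv ≈ 569 m/s

r = 22730 km = 2.273×10⁷ m.
Circular speed v_c = √(μ/r) = 1373 m/s.
Escape speed v_esc = √(2μ/r) = √2 × v_c = 1941 m/s.
Δv = v_esc − v_c = 568.6 m/s.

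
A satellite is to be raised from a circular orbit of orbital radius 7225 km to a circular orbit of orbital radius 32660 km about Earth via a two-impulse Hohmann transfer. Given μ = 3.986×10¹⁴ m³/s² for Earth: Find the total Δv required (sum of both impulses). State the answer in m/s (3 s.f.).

r₁ = 7225 km = 7.225×10⁶ m.
r₂ = 32660 km = 3.266×10⁷ m.
Transfer ellipse a_t = (r₁ + r₂)/2 = 1.994×10⁷ m.
At r₁: circular v_c1 = √(μ/r₁) = 7428 m/s; transfer-perigee v_p = √[μ(2/r₁ − 1/a_t)] = 9505 m/s.
Δv₁ = v_p − v_c1 = 2078 m/s.
At r₂: circular v_c2 = √(μ/r₂) = 3493 m/s; transfer-apogee v_a = √[μ(2/r₂ − 1/a_t)] = 2103 m/s.
Δv₂ = v_c2 − v_a = 1391 m/s.
Total Δv = Δv₁ + Δv₂ = 3468 m/s.

Δv_total ≈ 3470 m/s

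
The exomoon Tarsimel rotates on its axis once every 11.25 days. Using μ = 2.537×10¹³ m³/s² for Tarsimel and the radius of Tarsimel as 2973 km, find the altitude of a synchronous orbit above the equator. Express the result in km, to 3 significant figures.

h_sync ≈ 81700 km

T = 11.25 days = 9.720×10⁵ s.
A synchronous orbit has period T, so by Kepler's third law a = (μT²/4π²)^(1/3).
μT²/4π² = 2.537×10¹³ × (9.720×10⁵)² / 39.48 = 6.071×10²³ m³.
a = 8.468×10⁷ m = 84677 km.
Altitude h = a − R = 84677 − 2973 = 81704 km.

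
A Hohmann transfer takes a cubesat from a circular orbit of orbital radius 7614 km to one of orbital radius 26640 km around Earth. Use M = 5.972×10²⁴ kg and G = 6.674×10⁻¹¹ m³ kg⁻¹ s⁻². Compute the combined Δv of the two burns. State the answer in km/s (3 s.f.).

Δv_total ≈ 3.08 km/s

μ = GM = 6.674×10⁻¹¹ × 5.972×10²⁴ = 3.986×10¹⁴ m³/s².
r₁ = 7614 km = 7.614×10⁶ m.
r₂ = 26640 km = 2.664×10⁷ m.
Transfer ellipse a_t = (r₁ + r₂)/2 = 1.713×10⁷ m.
At r₁: circular v_c1 = √(μ/r₁) = 7235 m/s; transfer-perigee v_p = √[μ(2/r₁ − 1/a_t)] = 9023 m/s.
Δv₁ = v_p − v_c1 = 1788 m/s.
At r₂: circular v_c2 = √(μ/r₂) = 3868 m/s; transfer-apogee v_a = √[μ(2/r₂ − 1/a_t)] = 2579 m/s.
Δv₂ = v_c2 − v_a = 1289 m/s.
Total Δv = Δv₁ + Δv₂ = 3077 m/s = 3.077 km/s.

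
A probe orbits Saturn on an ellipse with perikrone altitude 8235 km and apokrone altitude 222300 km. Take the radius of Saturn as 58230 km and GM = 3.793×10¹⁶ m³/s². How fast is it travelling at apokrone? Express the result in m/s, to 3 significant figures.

v ≈ 7200 m/s

r_p = 58230 + 8235 = 66465 km = 6.6465×10⁷ m.
r_a = 58230 + 222300 = 280530 km = 2.8053×10⁸ m.
Semi-major axis a = (r_p + r_a)/2 = 1.7350×10⁵ km = 1.735×10⁸ m.
Vis-viva: v² = μ(2/r − 1/a) = 3.793×10¹⁶ × (7.129×10⁻⁹ − 5.764×10⁻⁹) = 5.180×10⁷ m²/s².
v = 7197 m/s.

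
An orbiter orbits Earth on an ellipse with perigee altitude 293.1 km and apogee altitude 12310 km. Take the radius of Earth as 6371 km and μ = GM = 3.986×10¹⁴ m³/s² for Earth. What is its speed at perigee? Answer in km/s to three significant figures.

v ≈ 9.39 km/s

r_p = 6371 + 293.1 = 6664.1 km = 6.6641×10⁶ m.
r_a = 6371 + 12310 = 18681 km = 1.8681×10⁷ m.
Semi-major axis a = (r_p + r_a)/2 = 12673 km = 1.267×10⁷ m.
Vis-viva: v² = μ(2/r − 1/a) = 3.986×10¹⁴ × (3.001×10⁻⁷ − 7.891×10⁻⁸) = 8.817×10⁷ m²/s².
v = 9390 m/s = 9.390 km/s.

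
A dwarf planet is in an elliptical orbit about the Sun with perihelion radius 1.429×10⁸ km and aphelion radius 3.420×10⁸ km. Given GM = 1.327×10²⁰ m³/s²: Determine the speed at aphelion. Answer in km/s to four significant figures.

v ≈ 15.12 km/s

Semi-major axis a = (r_p + r_a)/2 = 2.4245×10⁸ km = 2.424×10¹¹ m.
Vis-viva: v² = μ(2/r − 1/a) = 1.327×10²⁰ × (5.848×10⁻¹² − 4.125×10⁻¹²) = 2.287×10⁸ m²/s².
v = 15120 m/s = 15.12 km/s.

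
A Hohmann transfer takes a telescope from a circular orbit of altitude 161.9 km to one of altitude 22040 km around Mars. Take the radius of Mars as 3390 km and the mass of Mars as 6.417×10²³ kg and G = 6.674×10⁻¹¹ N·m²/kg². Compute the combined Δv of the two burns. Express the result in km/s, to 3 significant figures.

Δv_total ≈ 1.78 km/s

μ = GM = 6.674×10⁻¹¹ × 6.417×10²³ = 4.283×10¹³ m³/s².
r₁ = 3390 + 161.9 = 3551.9 km = 3.5519×10⁶ m.
r₂ = 3390 + 22040 = 25430 km = 2.5430×10⁷ m.
Transfer ellipse a_t = (r₁ + r₂)/2 = 1.449×10⁷ m.
At r₁: circular v_c1 = √(μ/r₁) = 3472 m/s; transfer-periapsis v_p = √[μ(2/r₁ − 1/a_t)] = 4600 m/s.
Δv₁ = v_p − v_c1 = 1128 m/s.
At r₂: circular v_c2 = √(μ/r₂) = 1298 m/s; transfer-apoapsis v_a = √[μ(2/r₂ − 1/a_t)] = 642.5 m/s.
Δv₂ = v_c2 − v_a = 655.2 m/s.
Total Δv = Δv₁ + Δv₂ = 1783 m/s = 1.783 km/s.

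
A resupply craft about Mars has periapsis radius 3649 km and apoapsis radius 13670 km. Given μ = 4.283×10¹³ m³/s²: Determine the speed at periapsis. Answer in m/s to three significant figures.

Semi-major axis a = (r_p + r_a)/2 = 8659.5 km = 8.660×10⁶ m.
Vis-viva: v² = μ(2/r − 1/a) = 4.283×10¹³ × (5.481×10⁻⁷ − 1.155×10⁻⁷) = 1.853×10⁷ m²/s².
v = 4305 m/s.

v ≈ 4300 m/s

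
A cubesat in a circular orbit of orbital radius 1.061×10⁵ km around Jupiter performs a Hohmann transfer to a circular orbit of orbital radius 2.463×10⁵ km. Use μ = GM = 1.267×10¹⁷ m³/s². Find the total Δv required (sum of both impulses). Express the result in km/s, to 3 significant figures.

r₁ = 1.061×10⁵ km = 1.061×10⁸ m.
r₂ = 2.463×10⁵ km = 2.463×10⁸ m.
Transfer ellipse a_t = (r₁ + r₂)/2 = 1.762×10⁸ m.
At r₁: circular v_c1 = √(μ/r₁) = 34560 m/s; transfer-perijove v_p = √[μ(2/r₁ − 1/a_t)] = 40860 m/s.
Δv₁ = v_p − v_c1 = 6300 m/s.
At r₂: circular v_c2 = √(μ/r₂) = 22680 m/s; transfer-apojove v_a = √[μ(2/r₂ − 1/a_t)] = 17600 m/s.
Δv₂ = v_c2 − v_a = 5081 m/s.
Total Δv = Δv₁ + Δv₂ = 11380 m/s = 11.38 km/s.

Δv_total ≈ 11.4 km/s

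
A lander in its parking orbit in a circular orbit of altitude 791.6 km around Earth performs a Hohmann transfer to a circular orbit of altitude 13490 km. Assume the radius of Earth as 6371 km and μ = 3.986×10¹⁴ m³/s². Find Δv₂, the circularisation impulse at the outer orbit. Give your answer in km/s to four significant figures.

r₁ = 6371 + 791.6 = 7162.6 km = 7.1626×10⁶ m.
r₂ = 6371 + 13490 = 19861 km = 1.9861×10⁷ m.
Transfer ellipse a_t = (r₁ + r₂)/2 = 1.351×10⁷ m.
At r₁: circular v_c1 = √(μ/r₁) = 7460 m/s; transfer-perigee v_p = √[μ(2/r₁ − 1/a_t)] = 9044 m/s.
At r₂: circular v_c2 = √(μ/r₂) = 4480 m/s; transfer-apogee v_a = √[μ(2/r₂ − 1/a_t)] = 3262 m/s.
Δv₂ = v_c2 − v_a = 1218 m/s.
= 1.218 km/s.

Δv ≈ 1.218 km/s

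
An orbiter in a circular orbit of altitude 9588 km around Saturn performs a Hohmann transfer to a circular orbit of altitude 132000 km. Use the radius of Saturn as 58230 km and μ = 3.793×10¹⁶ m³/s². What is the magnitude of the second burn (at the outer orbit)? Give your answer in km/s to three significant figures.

Δv ≈ 3.88 km/s

r₁ = 58230 + 9588 = 67818 km = 6.7818×10⁷ m.
r₂ = 58230 + 132000 = 190230 km = 1.9023×10⁸ m.
Transfer ellipse a_t = (r₁ + r₂)/2 = 1.290×10⁸ m.
At r₁: circular v_c1 = √(μ/r₁) = 23650 m/s; transfer-perikrone v_p = √[μ(2/r₁ − 1/a_t)] = 28720 m/s.
At r₂: circular v_c2 = √(μ/r₂) = 14120 m/s; transfer-apokrone v_a = √[μ(2/r₂ − 1/a_t)] = 10240 m/s.
Δv₂ = v_c2 − v_a = 3883 m/s.
= 3.883 km/s.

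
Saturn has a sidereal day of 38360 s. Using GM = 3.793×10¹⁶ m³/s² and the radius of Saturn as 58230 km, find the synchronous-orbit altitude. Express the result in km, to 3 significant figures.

A synchronous orbit has period T, so by Kepler's third law a = (μT²/4π²)^(1/3).
μT²/4π² = 3.793×10¹⁶ × (3.836×10⁴)² / 39.48 = 1.414×10²⁴ m³.
a = 1.122×10⁸ m = 1.1223×10⁵ km.
Altitude h = a − R = 1.1223×10⁵ − 58230 = 54005 km.

h_sync ≈ 54000 km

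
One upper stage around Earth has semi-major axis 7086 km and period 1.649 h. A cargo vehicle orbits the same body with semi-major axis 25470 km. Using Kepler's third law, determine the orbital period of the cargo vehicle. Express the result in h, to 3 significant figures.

T₂ ≈ 11.2 h

Kepler's third law: T² ∝ a³, so T₂ = T₁ (a₂/a₁)^(3/2).
a₂/a₁ = 3.594, (a₂/a₁)^(3/2) = 6.815.
T₂ = 1.649 × 6.815 = 11.24 h.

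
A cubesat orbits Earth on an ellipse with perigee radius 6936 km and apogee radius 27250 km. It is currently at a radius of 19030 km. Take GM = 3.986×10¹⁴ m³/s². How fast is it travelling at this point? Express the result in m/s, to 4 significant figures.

Semi-major axis a = (r_p + r_a)/2 = 17093 km = 1.709×10⁷ m.
Vis-viva: v² = μ(2/r − 1/a) = 3.986×10¹⁴ × (1.051×10⁻⁷ − 5.850×10⁻⁸) = 1.857×10⁷ m²/s².
v = 4310 m/s.

v ≈ 4310 m/s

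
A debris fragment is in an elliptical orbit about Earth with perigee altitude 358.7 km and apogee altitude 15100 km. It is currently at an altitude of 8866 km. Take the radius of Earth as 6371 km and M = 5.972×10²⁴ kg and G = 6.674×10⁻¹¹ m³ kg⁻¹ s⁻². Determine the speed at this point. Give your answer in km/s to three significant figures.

μ = GM = 6.674×10⁻¹¹ × 5.972×10²⁴ = 3.986×10¹⁴ m³/s².
r_p = 6371 + 358.7 = 6729.7 km = 6.7297×10⁶ m.
r_a = 6371 + 15100 = 21471 km = 2.1471×10⁷ m.
r = 6371 + 8866 = 15237 km = 1.524×10⁷ m.
Semi-major axis a = (r_p + r_a)/2 = 14100 km = 1.410×10⁷ m.
Vis-viva: v² = μ(2/r − 1/a) = 3.986×10¹⁴ × (1.313×10⁻⁷ − 7.092×10⁻⁸) = 2.405×10⁷ m²/s².
v = 4904 m/s = 4.904 km/s.

v ≈ 4.90 km/s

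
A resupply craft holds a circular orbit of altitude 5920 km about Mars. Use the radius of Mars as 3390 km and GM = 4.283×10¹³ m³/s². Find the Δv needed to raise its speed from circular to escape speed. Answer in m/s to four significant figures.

Δv ≈ 888.4 m/s

r = 3390 + 5920 = 9310.0 km = 9.3100×10⁶ m.
Circular speed v_c = √(μ/r) = 2145 m/s.
Escape speed v_esc = √(2μ/r) = √2 × v_c = 3033 m/s.
Δv = v_esc − v_c = 888.4 m/s.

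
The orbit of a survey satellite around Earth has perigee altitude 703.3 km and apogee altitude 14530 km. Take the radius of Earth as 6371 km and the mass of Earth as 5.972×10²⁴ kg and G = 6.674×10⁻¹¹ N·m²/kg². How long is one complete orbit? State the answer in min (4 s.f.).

T ≈ 274.4 min

μ = GM = 6.674×10⁻¹¹ × 5.972×10²⁴ = 3.986×10¹⁴ m³/s².
r_p = 6371 + 703.3 = 7074.3 km = 7.0743×10⁶ m.
r_a = 6371 + 14530 = 20901 km = 2.0901×10⁷ m.
Semi-major axis a = (r_p + r_a)/2 = (7074.3 + 20901)/2 = 13988 km = 1.399×10⁷ m.
By Kepler's third law T = 2π√(a³/μ) = 2π × 2.620×10³ = 1.646×10⁴ s.
= 274.4 min.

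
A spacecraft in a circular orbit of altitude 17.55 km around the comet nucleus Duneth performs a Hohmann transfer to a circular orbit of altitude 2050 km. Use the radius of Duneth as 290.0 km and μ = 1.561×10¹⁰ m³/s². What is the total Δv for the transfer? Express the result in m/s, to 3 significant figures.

r₁ = 290.0 + 17.55 = 307.55 km = 3.0755×10⁵ m.
r₂ = 290.0 + 2050 = 2340.0 km = 2.3400×10⁶ m.
Transfer ellipse a_t = (r₁ + r₂)/2 = 1.324×10⁶ m.
At r₁: circular v_c1 = √(μ/r₁) = 225.3 m/s; transfer-periapsis v_p = √[μ(2/r₁ − 1/a_t)] = 299.5 m/s.
Δv₁ = v_p − v_c1 = 74.24 m/s.
At r₂: circular v_c2 = √(μ/r₂) = 81.68 m/s; transfer-apoapsis v_a = √[μ(2/r₂ − 1/a_t)] = 39.37 m/s.
Δv₂ = v_c2 − v_a = 42.31 m/s.
Total Δv = Δv₁ + Δv₂ = 116.5 m/s.

Δv_total ≈ 117 m/s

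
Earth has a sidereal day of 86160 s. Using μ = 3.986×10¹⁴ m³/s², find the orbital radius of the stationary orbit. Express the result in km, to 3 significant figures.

r_sync ≈ 42200 km

A synchronous orbit has period T, so by Kepler's third law a = (μT²/4π²)^(1/3).
μT²/4π² = 3.986×10¹⁴ × (8.616×10⁴)² / 39.48 = 7.495×10²² m³.
a = 4.216×10⁷ m = 42163 km.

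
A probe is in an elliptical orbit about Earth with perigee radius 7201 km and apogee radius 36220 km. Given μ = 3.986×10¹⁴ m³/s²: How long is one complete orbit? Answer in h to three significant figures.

T ≈ 8.84 h

Semi-major axis a = (r_p + r_a)/2 = (7201.0 + 36220)/2 = 21710 km = 2.171×10⁷ m.
By Kepler's third law T = 2π√(a³/μ) = 2π × 5.067×10³ = 3.184×10⁴ s.
= 8.843 h.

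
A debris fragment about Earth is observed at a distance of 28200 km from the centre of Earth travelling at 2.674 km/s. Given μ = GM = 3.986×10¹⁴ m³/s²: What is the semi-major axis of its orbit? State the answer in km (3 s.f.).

a ≈ 18900 km

r = 2.820×10⁷ m.
Specific orbital energy ε = v²/2 − μ/r = (2674)²/2 − 3.986×10¹⁴/2.820×10⁷ = -1.056×10⁷ J/kg.
Since ε = −μ/(2a), a = −μ/(2ε) = 1.887×10⁷ m = 18874 km.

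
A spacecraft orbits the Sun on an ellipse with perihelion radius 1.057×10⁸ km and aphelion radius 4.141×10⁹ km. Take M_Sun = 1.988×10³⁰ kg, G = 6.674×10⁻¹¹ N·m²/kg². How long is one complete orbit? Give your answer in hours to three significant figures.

μ = GM = 6.674×10⁻¹¹ × 1.988×10³⁰ = 1.327×10²⁰ m³/s².
Semi-major axis a = (r_p + r_a)/2 = (1.0570×10⁸ + 4.1410×10⁹)/2 = 2.1234×10⁹ km = 2.123×10¹² m.
By Kepler's third law T = 2π√(a³/μ) = 2π × 2.686×10⁸ = 1.688×10⁹ s.
= 4.688×10⁵ hours.

T ≈ 469000 hours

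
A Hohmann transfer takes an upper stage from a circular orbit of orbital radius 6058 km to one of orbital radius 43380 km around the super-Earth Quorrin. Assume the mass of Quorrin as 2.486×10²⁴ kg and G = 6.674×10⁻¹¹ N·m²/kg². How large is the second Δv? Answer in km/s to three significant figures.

μ = GM = 6.674×10⁻¹¹ × 2.486×10²⁴ = 1.659×10¹⁴ m³/s².
r₁ = 6058 km = 6.058×10⁶ m.
r₂ = 43380 km = 4.338×10⁷ m.
Transfer ellipse a_t = (r₁ + r₂)/2 = 2.472×10⁷ m.
At r₁: circular v_c1 = √(μ/r₁) = 5233 m/s; transfer-periapsis v_p = √[μ(2/r₁ − 1/a_t)] = 6933 m/s.
At r₂: circular v_c2 = √(μ/r₂) = 1956 m/s; transfer-apoapsis v_a = √[μ(2/r₂ − 1/a_t)] = 968.2 m/s.
Δv₂ = v_c2 − v_a = 987.5 m/s.
= 0.9875 km/s.

Δv ≈ 0.988 km/s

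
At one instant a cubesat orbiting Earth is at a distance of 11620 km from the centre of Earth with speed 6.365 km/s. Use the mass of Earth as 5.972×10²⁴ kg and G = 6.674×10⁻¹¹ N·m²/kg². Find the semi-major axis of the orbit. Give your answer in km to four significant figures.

μ = GM = 6.674×10⁻¹¹ × 5.972×10²⁴ = 3.986×10¹⁴ m³/s².
r = 1.162×10⁷ m.
Specific orbital energy ε = v²/2 − μ/r = (6365)²/2 − 3.986×10¹⁴/1.162×10⁷ = -1.404×10⁷ J/kg.
Since ε = −μ/(2a), a = −μ/(2ε) = 1.419×10⁷ m = 14190 km.

a ≈ 14190 km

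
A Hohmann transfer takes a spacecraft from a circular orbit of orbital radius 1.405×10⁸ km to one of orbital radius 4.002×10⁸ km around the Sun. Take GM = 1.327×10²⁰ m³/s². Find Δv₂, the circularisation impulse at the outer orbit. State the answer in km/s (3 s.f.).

Δv ≈ 5.08 km/s

r₁ = 1.405×10⁸ km = 1.405×10¹¹ m.
r₂ = 4.002×10⁸ km = 4.002×10¹¹ m.
Transfer ellipse a_t = (r₁ + r₂)/2 = 2.704×10¹¹ m.
At r₁: circular v_c1 = √(μ/r₁) = 30730 m/s; transfer-perihelion v_p = √[μ(2/r₁ − 1/a_t)] = 37390 m/s.
At r₂: circular v_c2 = √(μ/r₂) = 18210 m/s; transfer-aphelion v_a = √[μ(2/r₂ − 1/a_t)] = 13130 m/s.
Δv₂ = v_c2 − v_a = 5082 m/s.
= 5.082 km/s.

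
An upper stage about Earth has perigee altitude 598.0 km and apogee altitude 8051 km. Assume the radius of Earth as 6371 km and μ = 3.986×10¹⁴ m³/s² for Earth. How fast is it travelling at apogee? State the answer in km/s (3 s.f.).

r_p = 6371 + 598.0 = 6969.0 km = 6.9690×10⁶ m.
r_a = 6371 + 8051 = 14422 km = 1.4422×10⁷ m.
Semi-major axis a = (r_p + r_a)/2 = 10696 km = 1.070×10⁷ m.
Vis-viva: v² = μ(2/r − 1/a) = 3.986×10¹⁴ × (1.387×10⁻⁷ − 9.350×10⁻⁸) = 1.801×10⁷ m²/s².
v = 4244 m/s = 4.244 km/s.

v ≈ 4.24 km/s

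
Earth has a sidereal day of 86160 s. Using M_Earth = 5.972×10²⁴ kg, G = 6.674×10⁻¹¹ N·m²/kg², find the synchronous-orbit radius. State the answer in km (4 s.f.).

r_sync ≈ 42160 km

μ = GM = 6.674×10⁻¹¹ × 5.972×10²⁴ = 3.986×10¹⁴ m³/s².
A synchronous orbit has period T, so by Kepler's third law a = (μT²/4π²)^(1/3).
μT²/4π² = 3.986×10¹⁴ × (8.616×10⁴)² / 39.48 = 7.495×10²² m³.
a = 4.216×10⁷ m = 42162 km.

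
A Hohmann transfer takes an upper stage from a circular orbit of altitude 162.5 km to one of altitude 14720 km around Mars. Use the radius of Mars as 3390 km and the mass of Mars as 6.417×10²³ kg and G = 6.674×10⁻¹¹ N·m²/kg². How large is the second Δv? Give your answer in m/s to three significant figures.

μ = GM = 6.674×10⁻¹¹ × 6.417×10²³ = 4.283×10¹³ m³/s².
r₁ = 3390 + 162.5 = 3552.5 km = 3.5525×10⁶ m.
r₂ = 3390 + 14720 = 18110 km = 1.8110×10⁷ m.
Transfer ellipse a_t = (r₁ + r₂)/2 = 1.083×10⁷ m.
At r₁: circular v_c1 = √(μ/r₁) = 3472 m/s; transfer-periapsis v_p = √[μ(2/r₁ − 1/a_t)] = 4490 m/s.
At r₂: circular v_c2 = √(μ/r₂) = 1538 m/s; transfer-apoapsis v_a = √[μ(2/r₂ − 1/a_t)] = 880.7 m/s.
Δv₂ = v_c2 − v_a = 657.1 m/s.

Δv ≈ 657 m/s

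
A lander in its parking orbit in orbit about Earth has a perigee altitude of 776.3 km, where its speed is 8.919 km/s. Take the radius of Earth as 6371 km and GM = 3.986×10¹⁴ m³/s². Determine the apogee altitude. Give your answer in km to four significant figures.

r_p = 6371 + 776.3 = 7147.3 km = 7.147×10⁶ m.
Specific energy ε = v²/2 − μ/r = -1.600×10⁷ J/kg, so a = −μ/(2ε) = 1.246×10⁷ m.
The apsides satisfy r_p + r_a = 2a, so the apogee radius is 2a − r_p = 1.777×10⁷ m = 17773 km.
Apogee altitude = 17773 − 6371 = 11402 km.

apogee altitude ≈ 11400 km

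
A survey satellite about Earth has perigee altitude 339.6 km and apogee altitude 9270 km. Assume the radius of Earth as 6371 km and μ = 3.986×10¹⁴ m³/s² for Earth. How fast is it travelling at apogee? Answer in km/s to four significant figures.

v ≈ 3.912 km/s

r_p = 6371 + 339.6 = 6710.6 km = 6.7106×10⁶ m.
r_a = 6371 + 9270 = 15641 km = 1.5641×10⁷ m.
Semi-major axis a = (r_p + r_a)/2 = 11176 km = 1.118×10⁷ m.
Vis-viva: v² = μ(2/r − 1/a) = 3.986×10¹⁴ × (1.279×10⁻⁷ − 8.948×10⁻⁸) = 1.530×10⁷ m²/s².
v = 3912 m/s = 3.912 km/s.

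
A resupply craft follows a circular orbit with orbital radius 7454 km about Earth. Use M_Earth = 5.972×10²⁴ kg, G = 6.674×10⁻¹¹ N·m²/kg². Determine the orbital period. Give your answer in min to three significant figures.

μ = GM = 6.674×10⁻¹¹ × 5.972×10²⁴ = 3.986×10¹⁴ m³/s².
r = 7454 km = 7.454×10⁶ m.
Kepler's third law: T = 2π√(r³/μ) = 2π√((7.454×10⁶)³ / 3.986×10¹⁴).
r³/μ = 1.039×10⁶ s², so T = 2π × 1.019×10³ = 6.405×10³ s.
Converting: 6.405×10³ s ÷ 60.00 = 106.7 min.

T ≈ 107 min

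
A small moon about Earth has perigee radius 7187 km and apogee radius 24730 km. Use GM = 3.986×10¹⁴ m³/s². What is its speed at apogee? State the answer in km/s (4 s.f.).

v ≈ 2.694 km/s

Semi-major axis a = (r_p + r_a)/2 = 15958 km = 1.596×10⁷ m.
Vis-viva: v² = μ(2/r − 1/a) = 3.986×10¹⁴ × (8.087×10⁻⁸ − 6.266×10⁻⁸) = 7.259×10⁶ m²/s².
v = 2694 m/s = 2.694 km/s.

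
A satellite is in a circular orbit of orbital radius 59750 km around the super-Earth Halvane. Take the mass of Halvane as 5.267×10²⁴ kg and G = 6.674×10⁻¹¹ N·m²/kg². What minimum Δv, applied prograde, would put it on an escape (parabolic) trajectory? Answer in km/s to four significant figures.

Δv ≈ 1.005 km/s

μ = GM = 6.674×10⁻¹¹ × 5.267×10²⁴ = 3.515×10¹⁴ m³/s².
r = 59750 km = 5.975×10⁷ m.
Circular speed v_c = √(μ/r) = 2426 m/s.
Escape speed v_esc = √(2μ/r) = √2 × v_c = 3430 m/s.
Δv = v_esc − v_c = 1005 m/s = 1.005 km/s.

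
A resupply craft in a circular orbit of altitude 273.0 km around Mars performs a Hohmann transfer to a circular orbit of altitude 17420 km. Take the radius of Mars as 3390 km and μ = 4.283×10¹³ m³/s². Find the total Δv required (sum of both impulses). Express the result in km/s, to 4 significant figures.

Δv_total ≈ 1.690 km/s

r₁ = 3390 + 273.0 = 3663.0 km = 3.6630×10⁶ m.
r₂ = 3390 + 17420 = 20810 km = 2.0810×10⁷ m.
Transfer ellipse a_t = (r₁ + r₂)/2 = 1.224×10⁷ m.
At r₁: circular v_c1 = √(μ/r₁) = 3419 m/s; transfer-periapsis v_p = √[μ(2/r₁ − 1/a_t)] = 4459 m/s.
Δv₁ = v_p − v_c1 = 1040 m/s.
At r₂: circular v_c2 = √(μ/r₂) = 1435 m/s; transfer-apoapsis v_a = √[μ(2/r₂ − 1/a_t)] = 784.9 m/s.
Δv₂ = v_c2 − v_a = 649.7 m/s.
Total Δv = Δv₁ + Δv₂ = 1690 m/s = 1.690 km/s.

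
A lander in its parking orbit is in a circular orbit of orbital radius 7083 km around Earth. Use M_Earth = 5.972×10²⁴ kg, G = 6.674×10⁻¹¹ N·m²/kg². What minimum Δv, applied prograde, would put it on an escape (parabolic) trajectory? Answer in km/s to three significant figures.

μ = GM = 6.674×10⁻¹¹ × 5.972×10²⁴ = 3.986×10¹⁴ m³/s².
r = 7083 km = 7.083×10⁶ m.
Circular speed v_c = √(μ/r) = 7501 m/s.
Escape speed v_esc = √(2μ/r) = √2 × v_c = 10610 m/s.
Δv = v_esc − v_c = 3107 m/s = 3.107 km/s.

Δv ≈ 3.11 km/s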